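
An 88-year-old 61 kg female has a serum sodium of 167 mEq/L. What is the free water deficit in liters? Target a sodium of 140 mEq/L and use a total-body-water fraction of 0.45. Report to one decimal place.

TBW = 0.45 · 61 = 27.45 L
Free water deficit = TBW · (Na/140 − 1)
= 27.45 · (167/140 − 1)
= 27.45 · 0.1929
= 5.3 L

5.3 L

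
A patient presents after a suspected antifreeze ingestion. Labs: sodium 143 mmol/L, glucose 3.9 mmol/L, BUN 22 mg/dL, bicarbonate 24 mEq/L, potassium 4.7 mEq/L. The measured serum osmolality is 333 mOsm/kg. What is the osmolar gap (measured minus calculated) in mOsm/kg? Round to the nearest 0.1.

35.2 mOsm/kg

Calculated osmolality = 2·Na + glucose + BUN/2.8
= 2·143 + 3.9 + 22/2.8
= 286 + 3.90 + 7.86
= 297.76 mOsm/kg ≈ 297.8 mOsm/kg
Osmolar gap = measured − calculated = 333 − 297.8 = 35.2 mOsm/kg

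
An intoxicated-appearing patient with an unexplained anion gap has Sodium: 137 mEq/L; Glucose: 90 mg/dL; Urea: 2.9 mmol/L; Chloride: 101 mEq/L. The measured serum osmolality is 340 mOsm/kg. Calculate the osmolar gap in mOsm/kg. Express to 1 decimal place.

Calculated osmolality = 2·Na + glucose/18 + urea
= 2·137 + 90/18 + 2.9
= 274 + 5 + 2.90
= 281.9 mOsm/kg ≈ 281.9 mOsm/kg
Osmolar gap = measured − calculated = 340 − 281.9 = 58.1 mOsm/kg

58.1 mOsm/kg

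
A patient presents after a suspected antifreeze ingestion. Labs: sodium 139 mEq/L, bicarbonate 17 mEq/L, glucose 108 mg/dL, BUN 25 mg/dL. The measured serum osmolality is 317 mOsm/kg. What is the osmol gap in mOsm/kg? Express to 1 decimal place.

24.1 mOsm/kg

Calculated osmolality = 2·Na + glucose/18 + BUN/2.8
= 2·139 + 108/18 + 25/2.8
= 278 + 6 + 8.93
= 292.93 mOsm/kg ≈ 292.9 mOsm/kg
Osmolar gap = measured − calculated = 317 − 292.9 = 24.1 mOsm/kg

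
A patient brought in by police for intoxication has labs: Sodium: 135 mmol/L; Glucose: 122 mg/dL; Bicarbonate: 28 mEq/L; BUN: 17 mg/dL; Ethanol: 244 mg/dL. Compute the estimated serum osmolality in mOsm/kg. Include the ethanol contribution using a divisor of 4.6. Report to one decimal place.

335.9 mOsm/kg

Calculated osmolality = 2·Na + glucose/18 + BUN/2.8 + ethanol/4.6
= 2·135 + 122/18 + 17/2.8 + 244/4.6
= 270 + 6.78 + 6.07 + 53.04
= 335.89 mOsm/kg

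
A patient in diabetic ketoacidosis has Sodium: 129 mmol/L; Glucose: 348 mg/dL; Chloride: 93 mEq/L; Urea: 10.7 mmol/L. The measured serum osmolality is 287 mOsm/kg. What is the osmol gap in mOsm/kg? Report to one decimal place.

Calculated osmolality = 2·Na + glucose/18 + urea
= 2·129 + 348/18 + 10.7
= 258 + 19.33 + 10.70
= 288.03 mOsm/kg ≈ 288.0 mOsm/kg
Osmolar gap = measured − calculated = 287 − 288.0 = -1.0 mOsm/kg

-1.0 mOsm/kg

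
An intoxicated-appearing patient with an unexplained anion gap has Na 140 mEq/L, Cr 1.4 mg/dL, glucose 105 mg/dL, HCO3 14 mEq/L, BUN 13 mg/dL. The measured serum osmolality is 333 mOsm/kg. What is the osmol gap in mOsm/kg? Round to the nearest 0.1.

42.5 mOsm/kg

Calculated osmolality = 2·Na + glucose/18 + BUN/2.8
= 2·140 + 105/18 + 13/2.8
= 280 + 5.83 + 4.64
= 290.47 mOsm/kg ≈ 290.5 mOsm/kg
Osmolar gap = measured − calculated = 333 − 290.5 = 42.5 mOsm/kg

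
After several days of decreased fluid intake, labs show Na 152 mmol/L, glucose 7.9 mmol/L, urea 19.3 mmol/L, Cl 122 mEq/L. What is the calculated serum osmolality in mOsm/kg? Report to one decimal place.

331.2 mOsm/kg

Calculated osmolality = 2·Na + glucose + urea
= 2·152 + 7.9 + 19.3
= 304 + 7.90 + 19.30
= 331.2 mOsm/kg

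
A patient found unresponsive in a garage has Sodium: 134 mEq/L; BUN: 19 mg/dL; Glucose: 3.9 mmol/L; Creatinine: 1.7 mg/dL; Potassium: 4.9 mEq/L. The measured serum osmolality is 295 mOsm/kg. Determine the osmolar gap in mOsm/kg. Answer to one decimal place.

16.3 mOsm/kg

Calculated osmolality = 2·Na + glucose + BUN/2.8
= 2·134 + 3.9 + 19/2.8
= 268 + 3.90 + 6.79
= 278.69 mOsm/kg ≈ 278.7 mOsm/kg
Osmolar gap = measured − calculated = 295 − 278.7 = 16.3 mOsm/kg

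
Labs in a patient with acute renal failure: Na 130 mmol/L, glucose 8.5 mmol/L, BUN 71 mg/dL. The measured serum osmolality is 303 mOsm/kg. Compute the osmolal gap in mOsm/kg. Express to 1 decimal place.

Calculated osmolality = 2·Na + glucose + BUN/2.8
= 2·130 + 8.5 + 71/2.8
= 260 + 8.50 + 25.36
= 293.86 mOsm/kg ≈ 293.9 mOsm/kg
Osmolar gap = measured − calculated = 303 − 293.9 = 9.1 mOsm/kg

9.1 mOsm/kg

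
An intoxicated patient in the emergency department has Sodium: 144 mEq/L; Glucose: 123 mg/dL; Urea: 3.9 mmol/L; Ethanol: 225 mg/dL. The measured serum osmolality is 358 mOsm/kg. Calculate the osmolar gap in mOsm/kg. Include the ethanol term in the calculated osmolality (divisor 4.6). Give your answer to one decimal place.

Calculated osmolality = 2·Na + glucose/18 + urea + ethanol/4.6
= 2·144 + 123/18 + 3.9 + 225/4.6
= 288 + 6.83 + 3.90 + 48.91
= 347.64 mOsm/kg ≈ 347.6 mOsm/kg
Osmolar gap = measured − calculated = 358 − 347.6 = 10.4 mOsm/kg

10.4 mOsm/kg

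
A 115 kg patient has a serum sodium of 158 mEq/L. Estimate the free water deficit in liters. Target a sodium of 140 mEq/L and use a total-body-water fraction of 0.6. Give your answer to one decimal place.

TBW = 0.6 · 115 = 69 L
Free water deficit = TBW · (Na/140 − 1)
= 69 · (158/140 − 1)
= 69 · 0.1286
= 8.87 L

8.9 L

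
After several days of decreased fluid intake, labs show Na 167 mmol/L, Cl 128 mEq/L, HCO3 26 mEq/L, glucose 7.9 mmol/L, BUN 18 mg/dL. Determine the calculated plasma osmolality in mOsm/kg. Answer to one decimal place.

Calculated osmolality = 2·Na + glucose + BUN/2.8
= 2·167 + 7.9 + 18/2.8
= 334 + 7.90 + 6.43
= 348.33 mOsm/kg

348.3 mOsm/kg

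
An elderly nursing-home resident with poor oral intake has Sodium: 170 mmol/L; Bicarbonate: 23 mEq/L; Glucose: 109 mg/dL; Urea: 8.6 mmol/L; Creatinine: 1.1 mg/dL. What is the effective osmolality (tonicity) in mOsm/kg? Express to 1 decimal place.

346.1 mOsm/kg

Effective osmolality excludes urea (freely permeant across cell membranes):
2·Na + glucose/18
= 2·170 + 109/18
= 340 + 6.06
= 346.06 mOsm/kg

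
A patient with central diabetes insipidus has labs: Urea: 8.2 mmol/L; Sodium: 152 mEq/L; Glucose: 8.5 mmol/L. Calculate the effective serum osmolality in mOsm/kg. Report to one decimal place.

312.5 mOsm/kg

Effective osmolality excludes urea (freely permeant across cell membranes):
2·Na + glucose
= 2·152 + 8.5
= 304 + 8.5
= 312.5 mOsm/kg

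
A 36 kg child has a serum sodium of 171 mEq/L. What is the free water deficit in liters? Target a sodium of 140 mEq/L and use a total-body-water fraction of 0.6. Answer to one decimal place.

TBW = 0.6 · 36 = 21.6 L
Free water deficit = TBW · (Na/140 − 1)
= 21.6 · (171/140 − 1)
= 21.6 · 0.2214
= 4.78 L

4.8 L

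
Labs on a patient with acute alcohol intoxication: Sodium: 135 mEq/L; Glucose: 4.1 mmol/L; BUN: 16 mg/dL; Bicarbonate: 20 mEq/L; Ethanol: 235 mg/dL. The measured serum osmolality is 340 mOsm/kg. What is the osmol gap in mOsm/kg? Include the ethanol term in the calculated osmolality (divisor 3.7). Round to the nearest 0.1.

Calculated osmolality = 2·Na + glucose + BUN/2.8 + ethanol/3.7
= 2·135 + 4.1 + 16/2.8 + 235/3.7
= 270 + 4.10 + 5.71 + 63.51
= 343.32 mOsm/kg ≈ 343.3 mOsm/kg
Osmolar gap = measured − calculated = 340 − 343.3 = -3.3 mOsm/kg

-3.3 mOsm/kg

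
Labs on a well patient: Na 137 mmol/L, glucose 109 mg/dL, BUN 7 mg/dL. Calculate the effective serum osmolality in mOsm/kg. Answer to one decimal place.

280.1 mOsm/kg

Effective osmolality excludes urea (freely permeant across cell membranes):
2·Na + glucose/18
= 2·137 + 109/18
= 274 + 6.06
= 280.06 mOsm/kg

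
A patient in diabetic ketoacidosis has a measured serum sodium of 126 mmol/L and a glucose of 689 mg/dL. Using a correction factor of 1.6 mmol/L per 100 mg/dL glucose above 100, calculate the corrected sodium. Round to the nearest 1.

135 mmol/L

Corrected Na = measured Na + 1.6 · (glucose − 100)/100
= 126 + 1.6 · (689 − 100)/100
= 126 + 9.4
= 135.4 mmol/L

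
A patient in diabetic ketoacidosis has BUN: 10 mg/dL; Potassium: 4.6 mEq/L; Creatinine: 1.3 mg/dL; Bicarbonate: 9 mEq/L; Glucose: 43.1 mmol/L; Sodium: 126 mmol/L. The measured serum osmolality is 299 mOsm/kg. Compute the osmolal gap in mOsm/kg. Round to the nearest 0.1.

Calculated osmolality = 2·Na + glucose + BUN/2.8
= 2·126 + 43.1 + 10/2.8
= 252 + 43.10 + 3.57
= 298.67 mOsm/kg ≈ 298.7 mOsm/kg
Osmolar gap = measured − calculated = 299 − 298.7 = 0.3 mOsm/kg

0.3 mOsm/kg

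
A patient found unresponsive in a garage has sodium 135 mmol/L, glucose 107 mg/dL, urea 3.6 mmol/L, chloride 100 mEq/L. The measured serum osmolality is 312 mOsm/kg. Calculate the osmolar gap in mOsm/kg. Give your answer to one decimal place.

32.5 mOsm/kg

Calculated osmolality = 2·Na + glucose/18 + urea
= 2·135 + 107/18 + 3.6
= 270 + 5.94 + 3.60
= 279.54 mOsm/kg ≈ 279.5 mOsm/kg
Osmolar gap = measured − calculated = 312 − 279.5 = 32.5 mOsm/kg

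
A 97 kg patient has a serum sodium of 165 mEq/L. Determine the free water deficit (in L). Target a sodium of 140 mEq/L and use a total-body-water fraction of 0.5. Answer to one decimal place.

8.7 L

TBW = 0.5 · 97 = 48.5 L
Free water deficit = TBW · (Na/140 − 1)
= 48.5 · (165/140 − 1)
= 48.5 · 0.1786
= 8.66 L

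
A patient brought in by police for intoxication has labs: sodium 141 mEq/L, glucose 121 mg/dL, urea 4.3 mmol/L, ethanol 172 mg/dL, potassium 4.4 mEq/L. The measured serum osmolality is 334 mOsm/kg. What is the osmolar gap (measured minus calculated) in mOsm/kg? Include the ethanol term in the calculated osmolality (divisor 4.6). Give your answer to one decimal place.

3.6 mOsm/kg

Calculated osmolality = 2·Na + glucose/18 + urea + ethanol/4.6
= 2·141 + 121/18 + 4.3 + 172/4.6
= 282 + 6.72 + 4.30 + 37.39
= 330.41 mOsm/kg ≈ 330.4 mOsm/kg
Osmolar gap = measured − calculated = 334 − 330.4 = 3.6 mOsm/kg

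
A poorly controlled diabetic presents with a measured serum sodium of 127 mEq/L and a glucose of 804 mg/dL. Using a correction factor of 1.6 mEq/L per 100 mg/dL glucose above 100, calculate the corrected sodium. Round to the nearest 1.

138 mEq/L

Corrected Na = measured Na + 1.6 · (glucose − 100)/100
= 127 + 1.6 · (804 − 100)/100
= 127 + 11.3
= 138.3 mEq/L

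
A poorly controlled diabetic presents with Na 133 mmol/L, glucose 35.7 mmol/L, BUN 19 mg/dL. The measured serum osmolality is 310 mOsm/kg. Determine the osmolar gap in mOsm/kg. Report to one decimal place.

1.5 mOsm/kg

Calculated osmolality = 2·Na + glucose + BUN/2.8
= 2·133 + 35.7 + 19/2.8
= 266 + 35.70 + 6.79
= 308.49 mOsm/kg ≈ 308.5 mOsm/kg
Osmolar gap = measured − calculated = 310 − 308.5 = 1.5 mOsm/kg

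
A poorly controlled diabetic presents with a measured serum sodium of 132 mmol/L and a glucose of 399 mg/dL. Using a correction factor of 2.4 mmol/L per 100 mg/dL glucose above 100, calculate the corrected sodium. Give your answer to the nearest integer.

139 mmol/L

Corrected Na = measured Na + 2.4 · (glucose − 100)/100
= 132 + 2.4 · (399 − 100)/100
= 132 + 7.2
= 139.2 mmol/L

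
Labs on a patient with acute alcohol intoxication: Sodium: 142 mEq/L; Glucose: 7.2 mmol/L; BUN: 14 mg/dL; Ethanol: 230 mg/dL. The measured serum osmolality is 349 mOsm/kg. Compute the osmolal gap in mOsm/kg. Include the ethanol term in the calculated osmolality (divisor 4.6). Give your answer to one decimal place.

2.8 mOsm/kg

Calculated osmolality = 2·Na + glucose + BUN/2.8 + ethanol/4.6
= 2·142 + 7.2 + 14/2.8 + 230/4.6
= 284 + 7.20 + 5 + 50
= 346.2 mOsm/kg ≈ 346.2 mOsm/kg
Osmolar gap = measured − calculated = 349 − 346.2 = 2.8 mOsm/kg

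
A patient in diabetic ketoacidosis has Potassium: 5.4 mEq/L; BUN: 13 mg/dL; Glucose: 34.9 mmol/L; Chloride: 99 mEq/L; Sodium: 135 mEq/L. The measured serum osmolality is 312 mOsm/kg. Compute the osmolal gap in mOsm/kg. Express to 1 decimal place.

Calculated osmolality = 2·Na + glucose + BUN/2.8
= 2·135 + 34.9 + 13/2.8
= 270 + 34.90 + 4.64
= 309.54 mOsm/kg ≈ 309.5 mOsm/kg
Osmolar gap = measured − calculated = 312 − 309.5 = 2.5 mOsm/kg

2.5 mOsm/kg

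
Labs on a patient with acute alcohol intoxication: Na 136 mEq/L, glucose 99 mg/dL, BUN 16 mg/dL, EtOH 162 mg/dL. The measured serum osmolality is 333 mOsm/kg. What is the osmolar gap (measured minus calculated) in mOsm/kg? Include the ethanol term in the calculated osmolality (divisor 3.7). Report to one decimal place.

Calculated osmolality = 2·Na + glucose/18 + BUN/2.8 + ethanol/3.7
= 2·136 + 99/18 + 16/2.8 + 162/3.7
= 272 + 5.50 + 5.71 + 43.78
= 326.99 mOsm/kg ≈ 327.0 mOsm/kg
Osmolar gap = measured − calculated = 333 − 327.0 = 6.0 mOsm/kg

6.0 mOsm/kg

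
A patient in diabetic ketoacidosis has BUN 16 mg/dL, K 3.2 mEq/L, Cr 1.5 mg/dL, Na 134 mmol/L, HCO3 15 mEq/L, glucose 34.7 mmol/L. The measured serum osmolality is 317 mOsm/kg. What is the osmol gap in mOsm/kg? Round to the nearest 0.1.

Calculated osmolality = 2·Na + glucose + BUN/2.8
= 2·134 + 34.7 + 16/2.8
= 268 + 34.70 + 5.71
= 308.41 mOsm/kg ≈ 308.4 mOsm/kg
Osmolar gap = measured − calculated = 317 − 308.4 = 8.6 mOsm/kg

8.6 mOsm/kg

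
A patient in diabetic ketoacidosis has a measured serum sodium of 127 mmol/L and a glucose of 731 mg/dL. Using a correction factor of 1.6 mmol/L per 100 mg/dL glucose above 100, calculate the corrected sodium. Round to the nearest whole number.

Corrected Na = measured Na + 1.6 · (glucose − 100)/100
= 127 + 1.6 · (731 − 100)/100
= 127 + 10.1
= 137.1 mmol/L

137 mmol/L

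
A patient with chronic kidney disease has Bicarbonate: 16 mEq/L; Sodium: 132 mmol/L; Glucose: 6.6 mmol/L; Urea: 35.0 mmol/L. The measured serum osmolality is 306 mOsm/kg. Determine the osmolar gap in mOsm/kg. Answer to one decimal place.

0.4 mOsm/kg

Calculated osmolality = 2·Na + glucose + urea
= 2·132 + 6.6 + 35
= 264 + 6.60 + 35
= 305.6 mOsm/kg ≈ 305.6 mOsm/kg
Osmolar gap = measured − calculated = 306 − 305.6 = 0.4 mOsm/kg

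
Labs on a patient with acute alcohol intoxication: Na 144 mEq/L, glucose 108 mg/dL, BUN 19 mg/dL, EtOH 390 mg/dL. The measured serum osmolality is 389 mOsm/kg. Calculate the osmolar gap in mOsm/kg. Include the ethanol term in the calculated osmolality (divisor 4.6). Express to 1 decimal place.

3.4 mOsm/kg

Calculated osmolality = 2·Na + glucose/18 + BUN/2.8 + ethanol/4.6
= 2·144 + 108/18 + 19/2.8 + 390/4.6
= 288 + 6 + 6.79 + 84.78
= 385.57 mOsm/kg ≈ 385.6 mOsm/kg
Osmolar gap = measured − calculated = 389 − 385.6 = 3.4 mOsm/kg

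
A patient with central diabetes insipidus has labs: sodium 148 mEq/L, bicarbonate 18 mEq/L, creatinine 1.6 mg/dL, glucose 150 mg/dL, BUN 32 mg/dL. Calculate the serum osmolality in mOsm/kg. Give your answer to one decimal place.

315.8 mOsm/kg

Calculated osmolality = 2·Na + glucose/18 + BUN/2.8
= 2·148 + 150/18 + 32/2.8
= 296 + 8.33 + 11.43
= 315.76 mOsm/kg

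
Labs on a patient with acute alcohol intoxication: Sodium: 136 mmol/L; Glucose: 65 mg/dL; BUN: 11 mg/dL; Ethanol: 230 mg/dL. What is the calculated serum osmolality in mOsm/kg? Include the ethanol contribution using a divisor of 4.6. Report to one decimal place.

Calculated osmolality = 2·Na + glucose/18 + BUN/2.8 + ethanol/4.6
= 2·136 + 65/18 + 11/2.8 + 230/4.6
= 272 + 3.61 + 3.93 + 50
= 329.54 mOsm/kg

329.5 mOsm/kg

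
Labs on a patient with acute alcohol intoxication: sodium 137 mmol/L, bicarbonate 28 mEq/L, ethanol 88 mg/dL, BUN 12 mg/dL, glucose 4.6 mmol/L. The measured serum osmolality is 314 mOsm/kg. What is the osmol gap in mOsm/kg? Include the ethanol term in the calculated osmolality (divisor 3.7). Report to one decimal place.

7.3 mOsm/kg

Calculated osmolality = 2·Na + glucose + BUN/2.8 + ethanol/3.7
= 2·137 + 4.6 + 12/2.8 + 88/3.7
= 274 + 4.60 + 4.29 + 23.78
= 306.67 mOsm/kg ≈ 306.7 mOsm/kg
Osmolar gap = measured − calculated = 314 − 306.7 = 7.3 mOsm/kg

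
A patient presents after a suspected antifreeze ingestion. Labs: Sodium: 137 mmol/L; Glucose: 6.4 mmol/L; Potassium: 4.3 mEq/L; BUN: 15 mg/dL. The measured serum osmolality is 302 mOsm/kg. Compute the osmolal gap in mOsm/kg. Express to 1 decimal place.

Calculated osmolality = 2·Na + glucose + BUN/2.8
= 2·137 + 6.4 + 15/2.8
= 274 + 6.40 + 5.36
= 285.76 mOsm/kg ≈ 285.8 mOsm/kg
Osmolar gap = measured − calculated = 302 − 285.8 = 16.2 mOsm/kg

16.2 mOsm/kg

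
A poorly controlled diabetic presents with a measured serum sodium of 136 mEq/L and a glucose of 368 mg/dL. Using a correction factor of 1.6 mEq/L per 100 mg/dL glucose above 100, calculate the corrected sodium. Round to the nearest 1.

140 mEq/L

Corrected Na = measured Na + 1.6 · (glucose − 100)/100
= 136 + 1.6 · (368 − 100)/100
= 136 + 4.3
= 140.3 mEq/L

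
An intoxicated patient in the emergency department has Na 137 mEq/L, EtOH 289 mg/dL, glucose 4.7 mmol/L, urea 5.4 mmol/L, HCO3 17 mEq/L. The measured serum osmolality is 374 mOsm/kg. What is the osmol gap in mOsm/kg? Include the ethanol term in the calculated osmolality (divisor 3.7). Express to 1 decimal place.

Calculated osmolality = 2·Na + glucose + urea + ethanol/3.7
= 2·137 + 4.7 + 5.4 + 289/3.7
= 274 + 4.70 + 5.40 + 78.11
= 362.21 mOsm/kg ≈ 362.2 mOsm/kg
Osmolar gap = measured − calculated = 374 − 362.2 = 11.8 mOsm/kg

11.8 mOsm/kg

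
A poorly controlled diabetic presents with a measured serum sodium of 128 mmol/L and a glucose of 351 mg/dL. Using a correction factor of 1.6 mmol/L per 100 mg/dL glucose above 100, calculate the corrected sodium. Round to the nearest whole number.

132 mmol/L

Corrected Na = measured Na + 1.6 · (glucose − 100)/100
= 128 + 1.6 · (351 − 100)/100
= 128 + 4
= 132 mmol/L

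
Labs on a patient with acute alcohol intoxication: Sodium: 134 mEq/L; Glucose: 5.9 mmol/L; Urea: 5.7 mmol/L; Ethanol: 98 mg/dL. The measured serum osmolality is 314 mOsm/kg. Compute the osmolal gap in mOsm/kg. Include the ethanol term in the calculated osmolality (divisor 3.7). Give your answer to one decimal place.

Calculated osmolality = 2·Na + glucose + urea + ethanol/3.7
= 2·134 + 5.9 + 5.7 + 98/3.7
= 268 + 5.90 + 5.70 + 26.49
= 306.09 mOsm/kg ≈ 306.1 mOsm/kg
Osmolar gap = measured − calculated = 314 − 306.1 = 7.9 mOsm/kg

7.9 mOsm/kg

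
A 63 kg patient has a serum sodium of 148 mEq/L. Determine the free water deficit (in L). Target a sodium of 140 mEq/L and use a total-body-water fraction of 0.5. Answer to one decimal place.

TBW = 0.5 · 63 = 31.5 L
Free water deficit = TBW · (Na/140 − 1)
= 31.5 · (148/140 − 1)
= 31.5 · 0.0571
= 1.8 L

1.8 L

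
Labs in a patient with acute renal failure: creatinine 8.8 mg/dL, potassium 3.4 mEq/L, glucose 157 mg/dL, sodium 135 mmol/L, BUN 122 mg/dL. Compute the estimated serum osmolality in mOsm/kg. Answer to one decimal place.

Calculated osmolality = 2·Na + glucose/18 + BUN/2.8
= 2·135 + 157/18 + 122/2.8
= 270 + 8.72 + 43.57
= 322.29 mOsm/kg

322.3 mOsm/kg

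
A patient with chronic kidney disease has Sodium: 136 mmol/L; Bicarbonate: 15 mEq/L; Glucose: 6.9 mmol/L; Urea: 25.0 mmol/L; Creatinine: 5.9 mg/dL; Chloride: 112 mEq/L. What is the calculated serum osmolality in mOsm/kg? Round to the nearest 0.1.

Calculated osmolality = 2·Na + glucose + urea
= 2·136 + 6.9 + 25
= 272 + 6.90 + 25
= 303.9 mOsm/kg

303.9 mOsm/kg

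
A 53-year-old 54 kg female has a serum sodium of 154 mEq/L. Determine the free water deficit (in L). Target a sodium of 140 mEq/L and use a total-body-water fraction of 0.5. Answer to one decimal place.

2.7 L

TBW = 0.5 · 54 = 27 L
Free water deficit = TBW · (Na/140 − 1)
= 27 · (154/140 − 1)
= 27 · 0.1
= 2.7 L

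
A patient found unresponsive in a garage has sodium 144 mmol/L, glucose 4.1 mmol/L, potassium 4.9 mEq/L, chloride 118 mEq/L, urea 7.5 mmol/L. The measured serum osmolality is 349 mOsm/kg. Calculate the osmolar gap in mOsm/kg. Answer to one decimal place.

49.4 mOsm/kg

Calculated osmolality = 2·Na + glucose + urea
= 2·144 + 4.1 + 7.5
= 288 + 4.10 + 7.50
= 299.6 mOsm/kg ≈ 299.6 mOsm/kg
Osmolar gap = measured − calculated = 349 − 299.6 = 49.4 mOsm/kg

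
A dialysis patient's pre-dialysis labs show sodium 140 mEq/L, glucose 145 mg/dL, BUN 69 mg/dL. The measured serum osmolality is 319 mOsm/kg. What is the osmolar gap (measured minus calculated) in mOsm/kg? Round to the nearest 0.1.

6.3 mOsm/kg

Calculated osmolality = 2·Na + glucose/18 + BUN/2.8
= 2·140 + 145/18 + 69/2.8
= 280 + 8.06 + 24.64
= 312.7 mOsm/kg ≈ 312.7 mOsm/kg
Osmolar gap = measured − calculated = 319 − 312.7 = 6.3 mOsm/kg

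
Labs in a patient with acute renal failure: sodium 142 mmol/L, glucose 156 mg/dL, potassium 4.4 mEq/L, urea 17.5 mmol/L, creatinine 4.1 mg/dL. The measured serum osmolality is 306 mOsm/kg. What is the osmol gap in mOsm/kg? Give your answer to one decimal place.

Calculated osmolality = 2·Na + glucose/18 + urea
= 2·142 + 156/18 + 17.5
= 284 + 8.67 + 17.50
= 310.17 mOsm/kg ≈ 310.2 mOsm/kg
Osmolar gap = measured − calculated = 306 − 310.2 = -4.2 mOsm/kg

-4.2 mOsm/kg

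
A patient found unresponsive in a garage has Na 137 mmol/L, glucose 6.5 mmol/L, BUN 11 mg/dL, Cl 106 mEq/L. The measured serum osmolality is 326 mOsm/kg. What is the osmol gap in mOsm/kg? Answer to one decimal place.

Calculated osmolality = 2·Na + glucose + BUN/2.8
= 2·137 + 6.5 + 11/2.8
= 274 + 6.50 + 3.93
= 284.43 mOsm/kg ≈ 284.4 mOsm/kg
Osmolar gap = measured − calculated = 326 − 284.4 = 41.6 mOsm/kg

41.6 mOsm/kg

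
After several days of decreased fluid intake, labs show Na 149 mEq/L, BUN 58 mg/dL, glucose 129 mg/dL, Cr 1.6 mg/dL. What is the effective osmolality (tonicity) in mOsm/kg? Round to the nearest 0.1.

Effective osmolality excludes urea (freely permeant across cell membranes):
2·Na + glucose/18
= 2·149 + 129/18
= 298 + 7.17
= 305.17 mOsm/kg

305.2 mOsm/kg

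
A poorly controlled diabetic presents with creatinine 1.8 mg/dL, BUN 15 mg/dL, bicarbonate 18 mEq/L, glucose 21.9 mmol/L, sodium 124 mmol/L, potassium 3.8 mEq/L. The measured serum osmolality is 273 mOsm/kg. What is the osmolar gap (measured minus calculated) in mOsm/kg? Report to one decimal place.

-2.3 mOsm/kg

Calculated osmolality = 2·Na + glucose + BUN/2.8
= 2·124 + 21.9 + 15/2.8
= 248 + 21.90 + 5.36
= 275.26 mOsm/kg ≈ 275.3 mOsm/kg
Osmolar gap = measured − calculated = 273 − 275.3 = -2.3 mOsm/kg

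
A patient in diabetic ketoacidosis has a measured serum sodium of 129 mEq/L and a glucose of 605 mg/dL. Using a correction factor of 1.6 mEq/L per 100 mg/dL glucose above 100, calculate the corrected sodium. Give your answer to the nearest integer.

137 mEq/L

Corrected Na = measured Na + 1.6 · (glucose − 100)/100
= 129 + 1.6 · (605 − 100)/100
= 129 + 8.1
= 137.1 mEq/L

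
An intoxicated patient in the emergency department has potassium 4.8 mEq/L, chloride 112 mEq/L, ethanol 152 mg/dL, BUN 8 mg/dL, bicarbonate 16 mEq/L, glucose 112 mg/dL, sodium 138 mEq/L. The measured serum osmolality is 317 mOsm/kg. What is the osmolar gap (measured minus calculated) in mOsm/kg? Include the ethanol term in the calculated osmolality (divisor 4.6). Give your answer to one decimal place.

-1.1 mOsm/kg

Calculated osmolality = 2·Na + glucose/18 + BUN/2.8 + ethanol/4.6
= 2·138 + 112/18 + 8/2.8 + 152/4.6
= 276 + 6.22 + 2.86 + 33.04
= 318.12 mOsm/kg ≈ 318.1 mOsm/kg
Osmolar gap = measured − calculated = 317 − 318.1 = -1.1 mOsm/kg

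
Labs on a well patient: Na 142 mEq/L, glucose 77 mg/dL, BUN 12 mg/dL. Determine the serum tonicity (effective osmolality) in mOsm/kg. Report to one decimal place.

288.3 mOsm/kg

Effective osmolality excludes urea (freely permeant across cell membranes):
2·Na + glucose/18
= 2·142 + 77/18
= 284 + 4.28
= 288.28 mOsm/kg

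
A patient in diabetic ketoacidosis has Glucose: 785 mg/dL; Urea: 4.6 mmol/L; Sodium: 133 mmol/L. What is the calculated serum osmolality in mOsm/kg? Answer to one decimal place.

Calculated osmolality = 2·Na + glucose/18 + urea
= 2·133 + 785/18 + 4.6
= 266 + 43.61 + 4.60
= 314.21 mOsm/kg

314.2 mOsm/kg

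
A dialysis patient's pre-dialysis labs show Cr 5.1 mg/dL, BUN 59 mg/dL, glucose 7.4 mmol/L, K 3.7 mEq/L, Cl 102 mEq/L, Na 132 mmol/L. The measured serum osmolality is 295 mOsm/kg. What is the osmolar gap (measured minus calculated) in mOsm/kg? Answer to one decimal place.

Calculated osmolality = 2·Na + glucose + BUN/2.8
= 2·132 + 7.4 + 59/2.8
= 264 + 7.40 + 21.07
= 292.47 mOsm/kg ≈ 292.5 mOsm/kg
Osmolar gap = measured − calculated = 295 − 292.5 = 2.5 mOsm/kg

2.5 mOsm/kg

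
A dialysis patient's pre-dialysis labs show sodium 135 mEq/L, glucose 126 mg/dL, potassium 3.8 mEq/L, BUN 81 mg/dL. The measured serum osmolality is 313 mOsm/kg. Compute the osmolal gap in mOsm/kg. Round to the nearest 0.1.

Calculated osmolality = 2·Na + glucose/18 + BUN/2.8
= 2·135 + 126/18 + 81/2.8
= 270 + 7 + 28.93
= 305.93 mOsm/kg ≈ 305.9 mOsm/kg
Osmolar gap = measured − calculated = 313 − 305.9 = 7.1 mOsm/kg

7.1 mOsm/kg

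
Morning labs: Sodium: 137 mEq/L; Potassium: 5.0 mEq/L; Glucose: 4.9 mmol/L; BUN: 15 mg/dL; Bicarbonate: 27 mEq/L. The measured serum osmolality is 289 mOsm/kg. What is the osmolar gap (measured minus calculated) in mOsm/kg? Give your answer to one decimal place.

Calculated osmolality = 2·Na + glucose + BUN/2.8
= 2·137 + 4.9 + 15/2.8
= 274 + 4.90 + 5.36
= 284.26 mOsm/kg ≈ 284.3 mOsm/kg
Osmolar gap = measured − calculated = 289 − 284.3 = 4.7 mOsm/kg

4.7 mOsm/kg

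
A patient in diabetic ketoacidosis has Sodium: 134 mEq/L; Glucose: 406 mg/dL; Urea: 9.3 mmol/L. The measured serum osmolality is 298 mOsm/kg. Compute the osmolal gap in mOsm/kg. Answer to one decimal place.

-1.9 mOsm/kg

Calculated osmolality = 2·Na + glucose/18 + urea
= 2·134 + 406/18 + 9.3
= 268 + 22.56 + 9.30
= 299.86 mOsm/kg ≈ 299.9 mOsm/kg
Osmolar gap = measured − calculated = 298 − 299.9 = -1.9 mOsm/kg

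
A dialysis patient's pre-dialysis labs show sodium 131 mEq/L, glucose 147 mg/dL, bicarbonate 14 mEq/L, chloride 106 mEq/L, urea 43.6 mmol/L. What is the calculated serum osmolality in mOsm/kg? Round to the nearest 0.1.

313.8 mOsm/kg

Calculated osmolality = 2·Na + glucose/18 + urea
= 2·131 + 147/18 + 43.6
= 262 + 8.17 + 43.60
= 313.77 mOsm/kg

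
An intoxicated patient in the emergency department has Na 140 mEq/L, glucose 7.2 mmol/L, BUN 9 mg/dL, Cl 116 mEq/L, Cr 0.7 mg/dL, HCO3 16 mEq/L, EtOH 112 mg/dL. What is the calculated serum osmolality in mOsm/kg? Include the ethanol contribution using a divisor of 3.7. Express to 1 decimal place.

Calculated osmolality = 2·Na + glucose + BUN/2.8 + ethanol/3.7
= 2·140 + 7.2 + 9/2.8 + 112/3.7
= 280 + 7.20 + 3.21 + 30.27
= 320.68 mOsm/kg

320.7 mOsm/kg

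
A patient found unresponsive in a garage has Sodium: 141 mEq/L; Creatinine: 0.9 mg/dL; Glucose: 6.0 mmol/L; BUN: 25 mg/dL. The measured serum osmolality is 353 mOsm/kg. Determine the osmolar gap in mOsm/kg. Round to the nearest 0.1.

Calculated osmolality = 2·Na + glucose + BUN/2.8
= 2·141 + 6 + 25/2.8
= 282 + 6 + 8.93
= 296.93 mOsm/kg ≈ 296.9 mOsm/kg
Osmolar gap = measured − calculated = 353 − 296.9 = 56.1 mOsm/kg

56.1 mOsm/kg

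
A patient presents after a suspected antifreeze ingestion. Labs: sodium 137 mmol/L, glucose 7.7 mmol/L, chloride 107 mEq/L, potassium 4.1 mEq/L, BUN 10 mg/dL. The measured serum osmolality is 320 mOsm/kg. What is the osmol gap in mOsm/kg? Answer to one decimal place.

Calculated osmolality = 2·Na + glucose + BUN/2.8
= 2·137 + 7.7 + 10/2.8
= 274 + 7.70 + 3.57
= 285.27 mOsm/kg ≈ 285.3 mOsm/kg
Osmolar gap = measured − calculated = 320 − 285.3 = 34.7 mOsm/kg

34.7 mOsm/kg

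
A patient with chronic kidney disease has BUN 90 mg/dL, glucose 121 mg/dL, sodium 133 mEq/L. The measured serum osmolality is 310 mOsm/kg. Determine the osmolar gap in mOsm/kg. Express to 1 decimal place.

5.1 mOsm/kg

Calculated osmolality = 2·Na + glucose/18 + BUN/2.8
= 2·133 + 121/18 + 90/2.8
= 266 + 6.72 + 32.14
= 304.86 mOsm/kg ≈ 304.9 mOsm/kg
Osmolar gap = measured − calculated = 310 − 304.9 = 5.1 mOsm/kg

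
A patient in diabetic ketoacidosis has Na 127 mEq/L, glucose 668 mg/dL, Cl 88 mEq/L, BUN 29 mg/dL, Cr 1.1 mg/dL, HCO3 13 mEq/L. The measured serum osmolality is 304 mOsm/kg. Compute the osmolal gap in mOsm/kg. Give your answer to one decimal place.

Calculated osmolality = 2·Na + glucose/18 + BUN/2.8
= 2·127 + 668/18 + 29/2.8
= 254 + 37.11 + 10.36
= 301.47 mOsm/kg ≈ 301.5 mOsm/kg
Osmolar gap = measured − calculated = 304 − 301.5 = 2.5 mOsm/kg

2.5 mOsm/kg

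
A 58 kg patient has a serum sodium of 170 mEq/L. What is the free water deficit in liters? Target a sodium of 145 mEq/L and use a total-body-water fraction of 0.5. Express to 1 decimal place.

5.0 L

TBW = 0.5 · 58 = 29 L
Free water deficit = TBW · (Na/145 − 1)
= 29 · (170/145 − 1)
= 29 · 0.1724
= 5 L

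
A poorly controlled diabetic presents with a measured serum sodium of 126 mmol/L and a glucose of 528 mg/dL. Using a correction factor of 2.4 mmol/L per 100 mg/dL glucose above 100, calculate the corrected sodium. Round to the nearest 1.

Corrected Na = measured Na + 2.4 · (glucose − 100)/100
= 126 + 2.4 · (528 − 100)/100
= 126 + 10.3
= 136.3 mmol/L

136 mmol/L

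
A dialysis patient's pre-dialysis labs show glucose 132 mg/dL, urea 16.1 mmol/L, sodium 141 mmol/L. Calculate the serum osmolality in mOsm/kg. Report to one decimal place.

305.4 mOsm/kg

Calculated osmolality = 2·Na + glucose/18 + urea
= 2·141 + 132/18 + 16.1
= 282 + 7.33 + 16.10
= 305.43 mOsm/kg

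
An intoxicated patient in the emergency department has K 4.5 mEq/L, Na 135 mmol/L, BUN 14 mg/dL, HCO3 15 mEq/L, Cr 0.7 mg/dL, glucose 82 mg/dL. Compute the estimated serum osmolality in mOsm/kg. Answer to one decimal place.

Calculated osmolality = 2·Na + glucose/18 + BUN/2.8
= 2·135 + 82/18 + 14/2.8
= 270 + 4.56 + 5
= 279.56 mOsm/kg

279.6 mOsm/kg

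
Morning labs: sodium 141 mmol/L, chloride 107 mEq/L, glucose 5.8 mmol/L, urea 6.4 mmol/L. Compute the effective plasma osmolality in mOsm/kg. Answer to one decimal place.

Effective osmolality excludes urea (freely permeant across cell membranes):
2·Na + glucose
= 2·141 + 5.8
= 282 + 5.8
= 287.8 mOsm/kg

287.8 mOsm/kg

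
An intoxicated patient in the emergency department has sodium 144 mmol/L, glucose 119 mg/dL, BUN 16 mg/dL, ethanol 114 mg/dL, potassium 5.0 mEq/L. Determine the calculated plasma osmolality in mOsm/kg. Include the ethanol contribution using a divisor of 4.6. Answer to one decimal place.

325.1 mOsm/kg

Calculated osmolality = 2·Na + glucose/18 + BUN/2.8 + ethanol/4.6
= 2·144 + 119/18 + 16/2.8 + 114/4.6
= 288 + 6.61 + 5.71 + 24.78
= 325.1 mOsm/kg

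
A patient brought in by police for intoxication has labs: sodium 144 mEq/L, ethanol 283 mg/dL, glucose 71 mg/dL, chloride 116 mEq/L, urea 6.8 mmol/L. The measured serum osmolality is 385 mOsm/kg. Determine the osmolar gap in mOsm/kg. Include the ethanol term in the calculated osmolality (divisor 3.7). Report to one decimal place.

9.8 mOsm/kg

Calculated osmolality = 2·Na + glucose/18 + urea + ethanol/3.7
= 2·144 + 71/18 + 6.8 + 283/3.7
= 288 + 3.94 + 6.80 + 76.49
= 375.23 mOsm/kg ≈ 375.2 mOsm/kg
Osmolar gap = measured − calculated = 385 − 375.2 = 9.8 mOsm/kg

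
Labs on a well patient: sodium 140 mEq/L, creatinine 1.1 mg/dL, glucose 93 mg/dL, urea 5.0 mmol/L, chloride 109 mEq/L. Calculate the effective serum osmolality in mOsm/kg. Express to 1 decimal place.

Effective osmolality excludes urea (freely permeant across cell membranes):
2·Na + glucose/18
= 2·140 + 93/18
= 280 + 5.17
= 285.17 mOsm/kg

285.2 mOsm/kg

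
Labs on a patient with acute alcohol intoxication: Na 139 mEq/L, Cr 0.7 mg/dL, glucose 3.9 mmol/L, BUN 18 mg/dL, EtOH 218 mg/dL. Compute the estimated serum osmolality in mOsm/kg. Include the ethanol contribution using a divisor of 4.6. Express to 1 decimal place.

Calculated osmolality = 2·Na + glucose + BUN/2.8 + ethanol/4.6
= 2·139 + 3.9 + 18/2.8 + 218/4.6
= 278 + 3.90 + 6.43 + 47.39
= 335.72 mOsm/kg

335.7 mOsm/kg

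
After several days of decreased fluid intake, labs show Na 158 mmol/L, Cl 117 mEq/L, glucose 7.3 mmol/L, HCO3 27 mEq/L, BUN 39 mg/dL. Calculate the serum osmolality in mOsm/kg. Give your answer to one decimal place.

337.2 mOsm/kg

Calculated osmolality = 2·Na + glucose + BUN/2.8
= 2·158 + 7.3 + 39/2.8
= 316 + 7.30 + 13.93
= 337.23 mOsm/kg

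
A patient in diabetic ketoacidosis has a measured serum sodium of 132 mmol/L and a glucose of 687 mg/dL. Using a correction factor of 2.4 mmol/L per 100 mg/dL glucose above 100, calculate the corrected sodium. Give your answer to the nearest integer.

146 mmol/L

Corrected Na = measured Na + 2.4 · (glucose − 100)/100
= 132 + 2.4 · (687 − 100)/100
= 132 + 14.1
= 146.1 mmol/L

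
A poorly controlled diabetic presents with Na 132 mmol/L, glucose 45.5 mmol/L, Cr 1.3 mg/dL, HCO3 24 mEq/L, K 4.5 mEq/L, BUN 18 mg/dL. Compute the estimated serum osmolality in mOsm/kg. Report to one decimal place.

Calculated osmolality = 2·Na + glucose + BUN/2.8
= 2·132 + 45.5 + 18/2.8
= 264 + 45.50 + 6.43
= 315.93 mOsm/kg

315.9 mOsm/kg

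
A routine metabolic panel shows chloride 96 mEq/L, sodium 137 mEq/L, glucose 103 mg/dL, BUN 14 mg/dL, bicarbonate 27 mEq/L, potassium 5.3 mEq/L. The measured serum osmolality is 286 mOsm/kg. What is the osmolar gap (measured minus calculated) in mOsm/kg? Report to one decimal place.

1.3 mOsm/kg

Calculated osmolality = 2·Na + glucose/18 + BUN/2.8
= 2·137 + 103/18 + 14/2.8
= 274 + 5.72 + 5
= 284.72 mOsm/kg ≈ 284.7 mOsm/kg
Osmolar gap = measured − calculated = 286 − 284.7 = 1.3 mOsm/kg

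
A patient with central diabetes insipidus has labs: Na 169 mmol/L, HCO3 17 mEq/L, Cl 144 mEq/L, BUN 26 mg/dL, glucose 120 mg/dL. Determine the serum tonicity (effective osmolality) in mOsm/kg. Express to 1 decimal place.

Effective osmolality excludes urea (freely permeant across cell membranes):
2·Na + glucose/18
= 2·169 + 120/18
= 338 + 6.67
= 344.67 mOsm/kg

344.7 mOsm/kg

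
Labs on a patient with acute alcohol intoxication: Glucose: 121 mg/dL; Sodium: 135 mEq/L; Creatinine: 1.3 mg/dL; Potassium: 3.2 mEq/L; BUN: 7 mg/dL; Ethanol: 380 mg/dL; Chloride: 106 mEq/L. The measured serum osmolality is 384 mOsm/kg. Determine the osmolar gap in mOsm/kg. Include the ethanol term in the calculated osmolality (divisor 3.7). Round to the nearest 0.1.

Calculated osmolality = 2·Na + glucose/18 + BUN/2.8 + ethanol/3.7
= 2·135 + 121/18 + 7/2.8 + 380/3.7
= 270 + 6.72 + 2.50 + 102.70
= 381.92 mOsm/kg ≈ 381.9 mOsm/kg
Osmolar gap = measured − calculated = 384 − 381.9 = 2.1 mOsm/kg

2.1 mOsm/kg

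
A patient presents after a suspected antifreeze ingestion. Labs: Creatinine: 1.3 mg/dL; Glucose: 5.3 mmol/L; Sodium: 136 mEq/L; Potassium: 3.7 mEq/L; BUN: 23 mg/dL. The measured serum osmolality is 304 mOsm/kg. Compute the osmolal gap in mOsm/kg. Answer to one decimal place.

Calculated osmolality = 2·Na + glucose + BUN/2.8
= 2·136 + 5.3 + 23/2.8
= 272 + 5.30 + 8.21
= 285.51 mOsm/kg ≈ 285.5 mOsm/kg
Osmolar gap = measured − calculated = 304 − 285.5 = 18.5 mOsm/kg

18.5 mOsm/kg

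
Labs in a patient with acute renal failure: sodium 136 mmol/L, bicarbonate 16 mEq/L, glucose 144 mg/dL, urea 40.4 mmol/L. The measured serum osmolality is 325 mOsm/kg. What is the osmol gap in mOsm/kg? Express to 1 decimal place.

Calculated osmolality = 2·Na + glucose/18 + urea
= 2·136 + 144/18 + 40.4
= 272 + 8 + 40.40
= 320.4 mOsm/kg ≈ 320.4 mOsm/kg
Osmolar gap = measured − calculated = 325 − 320.4 = 4.6 mOsm/kg

4.6 mOsm/kg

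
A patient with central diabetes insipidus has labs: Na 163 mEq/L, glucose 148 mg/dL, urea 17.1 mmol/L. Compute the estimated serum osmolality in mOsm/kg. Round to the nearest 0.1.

351.3 mOsm/kg

Calculated osmolality = 2·Na + glucose/18 + urea
= 2·163 + 148/18 + 17.1
= 326 + 8.22 + 17.10
= 351.32 mOsm/kg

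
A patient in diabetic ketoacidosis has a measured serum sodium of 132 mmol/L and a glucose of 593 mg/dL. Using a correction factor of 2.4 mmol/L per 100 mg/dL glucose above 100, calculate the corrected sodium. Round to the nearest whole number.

Corrected Na = measured Na + 2.4 · (glucose − 100)/100
= 132 + 2.4 · (593 − 100)/100
= 132 + 11.8
= 143.8 mmol/L

144 mmol/L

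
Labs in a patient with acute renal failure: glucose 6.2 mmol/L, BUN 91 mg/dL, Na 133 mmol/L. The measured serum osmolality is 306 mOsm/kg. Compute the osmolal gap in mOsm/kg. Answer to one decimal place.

Calculated osmolality = 2·Na + glucose + BUN/2.8
= 2·133 + 6.2 + 91/2.8
= 266 + 6.20 + 32.50
= 304.7 mOsm/kg ≈ 304.7 mOsm/kg
Osmolar gap = measured − calculated = 306 − 304.7 = 1.3 mOsm/kg

1.3 mOsm/kg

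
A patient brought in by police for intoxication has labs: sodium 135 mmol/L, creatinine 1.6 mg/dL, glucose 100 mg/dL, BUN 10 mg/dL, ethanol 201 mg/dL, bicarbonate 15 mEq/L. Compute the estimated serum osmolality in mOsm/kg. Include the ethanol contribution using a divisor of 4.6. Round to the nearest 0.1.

322.8 mOsm/kg

Calculated osmolality = 2·Na + glucose/18 + BUN/2.8 + ethanol/4.6
= 2·135 + 100/18 + 10/2.8 + 201/4.6
= 270 + 5.56 + 3.57 + 43.70
= 322.83 mOsm/kg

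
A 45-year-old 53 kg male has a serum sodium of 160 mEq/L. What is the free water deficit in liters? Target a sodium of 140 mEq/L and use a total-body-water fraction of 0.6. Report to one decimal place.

4.5 L

TBW = 0.6 · 53 = 31.8 L
Free water deficit = TBW · (Na/140 − 1)
= 31.8 · (160/140 − 1)
= 31.8 · 0.1429
= 4.54 L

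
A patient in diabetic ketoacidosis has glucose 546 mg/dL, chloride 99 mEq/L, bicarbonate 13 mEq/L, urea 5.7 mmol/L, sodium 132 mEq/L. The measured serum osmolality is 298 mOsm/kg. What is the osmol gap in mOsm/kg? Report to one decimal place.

Calculated osmolality = 2·Na + glucose/18 + urea
= 2·132 + 546/18 + 5.7
= 264 + 30.33 + 5.70
= 300.03 mOsm/kg ≈ 300.0 mOsm/kg
Osmolar gap = measured − calculated = 298 − 300.0 = -2.0 mOsm/kg

-2.0 mOsm/kg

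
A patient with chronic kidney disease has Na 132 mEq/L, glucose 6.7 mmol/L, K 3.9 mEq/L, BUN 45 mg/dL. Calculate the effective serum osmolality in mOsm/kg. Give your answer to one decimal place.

270.7 mOsm/kg

Effective osmolality excludes urea (freely permeant across cell membranes):
2·Na + glucose
= 2·132 + 6.7
= 264 + 6.7
= 270.7 mOsm/kg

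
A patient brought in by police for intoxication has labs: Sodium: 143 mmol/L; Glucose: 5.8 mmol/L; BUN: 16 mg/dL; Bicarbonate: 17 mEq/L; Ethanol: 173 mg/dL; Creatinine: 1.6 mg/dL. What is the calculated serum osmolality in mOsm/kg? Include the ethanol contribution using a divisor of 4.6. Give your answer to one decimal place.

Calculated osmolality = 2·Na + glucose + BUN/2.8 + ethanol/4.6
= 2·143 + 5.8 + 16/2.8 + 173/4.6
= 286 + 5.80 + 5.71 + 37.61
= 335.12 mOsm/kg

335.1 mOsm/kg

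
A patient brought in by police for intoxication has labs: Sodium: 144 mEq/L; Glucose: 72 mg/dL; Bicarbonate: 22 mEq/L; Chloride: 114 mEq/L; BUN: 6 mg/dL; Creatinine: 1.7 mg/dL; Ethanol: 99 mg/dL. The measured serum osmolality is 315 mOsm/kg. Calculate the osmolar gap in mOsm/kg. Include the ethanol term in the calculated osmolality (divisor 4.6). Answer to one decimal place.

-0.7 mOsm/kg

Calculated osmolality = 2·Na + glucose/18 + BUN/2.8 + ethanol/4.6
= 2·144 + 72/18 + 6/2.8 + 99/4.6
= 288 + 4 + 2.14 + 21.52
= 315.66 mOsm/kg ≈ 315.7 mOsm/kg
Osmolar gap = measured − calculated = 315 − 315.7 = -0.7 mOsm/kg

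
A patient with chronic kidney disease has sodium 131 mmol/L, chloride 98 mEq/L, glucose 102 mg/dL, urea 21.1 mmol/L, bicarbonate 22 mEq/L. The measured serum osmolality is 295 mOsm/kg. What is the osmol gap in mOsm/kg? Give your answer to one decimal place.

6.2 mOsm/kg

Calculated osmolality = 2·Na + glucose/18 + urea
= 2·131 + 102/18 + 21.1
= 262 + 5.67 + 21.10
= 288.77 mOsm/kg ≈ 288.8 mOsm/kg
Osmolar gap = measured − calculated = 295 − 288.8 = 6.2 mOsm/kg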